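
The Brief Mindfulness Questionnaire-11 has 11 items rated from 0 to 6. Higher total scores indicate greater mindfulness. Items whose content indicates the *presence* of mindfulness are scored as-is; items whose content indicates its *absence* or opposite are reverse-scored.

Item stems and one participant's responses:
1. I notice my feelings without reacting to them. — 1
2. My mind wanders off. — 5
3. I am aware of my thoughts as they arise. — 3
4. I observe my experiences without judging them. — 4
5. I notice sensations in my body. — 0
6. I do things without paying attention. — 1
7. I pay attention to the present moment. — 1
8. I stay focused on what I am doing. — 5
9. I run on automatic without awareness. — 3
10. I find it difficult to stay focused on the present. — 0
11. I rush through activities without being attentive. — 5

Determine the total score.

30

Items 2, 6, 9, 10, 11 describe the absence/opposite of mindfulness → reverse-score.
reversed = (0+6) − raw = 6 − raw.
  item 1: 1
  item 2: 6 − 5 = 1
  item 3: 3
  item 4: 4
  item 5: 0
  item 6: 6 − 1 = 5
  item 7: 1
  item 8: 5
  item 9: 6 − 3 = 3
  item 10: 6 − 0 = 6
  item 11: 6 − 5 = 1
Total = 1 + 1 + 3 + 4 + 0 + 5 + 1 + 5 + 3 + 6 + 1 = 30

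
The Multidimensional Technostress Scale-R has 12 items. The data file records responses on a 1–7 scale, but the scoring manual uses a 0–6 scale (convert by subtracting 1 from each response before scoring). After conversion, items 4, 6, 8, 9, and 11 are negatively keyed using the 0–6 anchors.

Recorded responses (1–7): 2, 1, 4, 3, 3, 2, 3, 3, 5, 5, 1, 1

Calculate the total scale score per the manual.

33

Convert to 0–6: 1, 0, 3, 2, 2, 1, 2, 2, 4, 4, 0, 0
Reverse-coded (on a 0–6 scale, reversed = 6 − raw):
  item 4: 6 − 2 = 4
  item 6: 6 − 1 = 5
  item 8: 6 − 2 = 4
  item 9: 6 − 4 = 2
  item 11: 6 − 0 = 6
Scored: 1, 0, 3, 4, 2, 5, 2, 4, 2, 4, 6, 0
Total = 33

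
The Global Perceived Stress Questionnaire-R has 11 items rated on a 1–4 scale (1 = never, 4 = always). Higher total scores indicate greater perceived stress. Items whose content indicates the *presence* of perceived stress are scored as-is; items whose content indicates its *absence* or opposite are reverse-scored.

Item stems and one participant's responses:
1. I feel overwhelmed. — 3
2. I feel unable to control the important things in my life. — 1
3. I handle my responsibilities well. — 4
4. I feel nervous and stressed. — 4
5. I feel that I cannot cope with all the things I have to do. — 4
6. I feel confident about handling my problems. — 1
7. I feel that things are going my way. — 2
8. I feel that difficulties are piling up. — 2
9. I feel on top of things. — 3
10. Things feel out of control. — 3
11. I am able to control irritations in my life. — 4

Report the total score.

Items 3, 6, 7, 9, 11 describe the absence/opposite of perceived stress → reverse-score.
reverse-coded value = 5 − response.
  item 1: 3
  item 2: 1
  item 3: 5 − 4 = 1
  item 4: 4
  item 5: 4
  item 6: 5 − 1 = 4
  item 7: 5 − 2 = 3
  item 8: 2
  item 9: 5 − 3 = 2
  item 10: 3
  item 11: 5 − 4 = 1
Total = 3 + 1 + 1 + 4 + 4 + 4 + 3 + 2 + 2 + 3 + 1 = 28

28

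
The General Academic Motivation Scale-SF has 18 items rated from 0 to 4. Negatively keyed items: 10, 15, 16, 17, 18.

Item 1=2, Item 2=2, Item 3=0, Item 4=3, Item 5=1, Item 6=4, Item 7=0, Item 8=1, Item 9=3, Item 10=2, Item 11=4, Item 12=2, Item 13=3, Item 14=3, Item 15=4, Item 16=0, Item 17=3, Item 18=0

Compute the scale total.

39

Negatively keyed items use 4 − raw:
  item 10: 4 − 2 = 2
  item 15: 4 − 4 = 0
  item 16: 4 − 0 = 4
  item 17: 4 − 3 = 1
  item 18: 4 − 0 = 4
After reverse-coding: 2, 2, 0, 3, 1, 4, 0, 1, 3, 2, 4, 2, 3, 3, 0, 4, 1, 4
Total = 2 + 2 + 0 + 3 + 1 + 4 + 0 + 1 + 3 + 2 + 4 + 2 + 3 + 3 + 0 + 4 + 1 + 4 = 39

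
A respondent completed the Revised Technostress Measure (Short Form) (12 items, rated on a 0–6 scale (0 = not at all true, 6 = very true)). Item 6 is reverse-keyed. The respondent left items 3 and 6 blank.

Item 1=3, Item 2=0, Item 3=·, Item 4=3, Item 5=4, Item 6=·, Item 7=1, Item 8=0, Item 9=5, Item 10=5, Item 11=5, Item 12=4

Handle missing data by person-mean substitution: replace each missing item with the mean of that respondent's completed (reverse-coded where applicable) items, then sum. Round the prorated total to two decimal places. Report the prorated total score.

Reverse-coded (reverse-coded value = 6 − response):
Completed scored items (10 of 12): 3, 0, 3, 4, 1, 0, 5, 5, 5, 4; sum = 30.
Person mean = 30 / 10 ≈ 3.0000
Prorated total = (30 / 10) × 12 = 36.00 (to 2 dp)

36.00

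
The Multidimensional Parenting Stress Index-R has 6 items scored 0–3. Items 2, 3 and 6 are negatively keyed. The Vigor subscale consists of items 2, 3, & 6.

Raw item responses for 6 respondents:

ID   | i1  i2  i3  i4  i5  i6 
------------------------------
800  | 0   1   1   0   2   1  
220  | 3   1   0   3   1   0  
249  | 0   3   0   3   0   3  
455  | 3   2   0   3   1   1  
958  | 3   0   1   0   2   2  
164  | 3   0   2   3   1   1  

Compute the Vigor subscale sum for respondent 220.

8

Respondent 220 raw: 3, 1, 0, 3, 1, 0.
Vigor items: 2, 3, 6.
Reverse-coded (on a 0–3 scale, reversed = 3 − raw):
  item 2: 3 − 1 = 2
  item 3: 3 − 0 = 3
  item 6: 3 − 0 = 3
Sum = 2 + 3 + 3 = 8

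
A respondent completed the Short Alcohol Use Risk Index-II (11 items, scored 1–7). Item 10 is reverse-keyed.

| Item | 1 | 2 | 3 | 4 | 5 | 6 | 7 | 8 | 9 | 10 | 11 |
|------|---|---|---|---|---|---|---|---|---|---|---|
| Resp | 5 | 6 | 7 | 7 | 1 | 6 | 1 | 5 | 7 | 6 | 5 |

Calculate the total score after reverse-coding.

Reverse-keyed items use 8 − raw:
  item 10: 8 − 6 = 2
Scored items: 5, 6, 7, 7, 1, 6, 1, 5, 7, 2, 5
Total = 5 + 6 + 7 + 7 + 1 + 6 + 1 + 5 + 7 + 2 + 5 = 52

52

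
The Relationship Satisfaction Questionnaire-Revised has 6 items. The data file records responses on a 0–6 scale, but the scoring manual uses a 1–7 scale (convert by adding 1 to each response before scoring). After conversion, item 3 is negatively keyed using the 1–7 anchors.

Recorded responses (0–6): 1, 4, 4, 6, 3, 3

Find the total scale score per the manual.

25

Convert to 1–7: 2, 5, 5, 7, 4, 4
Reverse-coded (on a 1–7 scale, reversed = 8 − raw):
  item 3: 8 − 5 = 3
Scored: 2, 5, 3, 7, 4, 4
Total = 25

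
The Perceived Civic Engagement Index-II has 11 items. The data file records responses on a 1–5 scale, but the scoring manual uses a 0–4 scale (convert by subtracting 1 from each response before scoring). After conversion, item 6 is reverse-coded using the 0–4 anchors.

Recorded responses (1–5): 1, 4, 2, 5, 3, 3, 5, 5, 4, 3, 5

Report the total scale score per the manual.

Convert to 0–4: 0, 3, 1, 4, 2, 2, 4, 4, 3, 2, 4
Reverse-coded (on a 0–4 scale, reversed = 4 − raw):
  item 6: 4 − 2 = 2
Scored: 0, 3, 1, 4, 2, 2, 4, 4, 3, 2, 4
Total = 29

29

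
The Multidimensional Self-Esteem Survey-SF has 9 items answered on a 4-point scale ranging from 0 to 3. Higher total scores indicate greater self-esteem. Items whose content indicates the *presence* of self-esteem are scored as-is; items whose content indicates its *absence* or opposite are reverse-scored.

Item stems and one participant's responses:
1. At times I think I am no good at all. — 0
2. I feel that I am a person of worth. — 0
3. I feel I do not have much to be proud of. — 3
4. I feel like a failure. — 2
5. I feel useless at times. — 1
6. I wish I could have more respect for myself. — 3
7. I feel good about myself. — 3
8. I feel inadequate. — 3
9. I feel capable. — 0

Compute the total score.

Items 1, 3, 4, 5, 6, 8 describe the absence/opposite of self-esteem → reverse-score.
reverse-coded value = 3 − response.
  item 1: 3 − 0 = 3
  item 2: 0
  item 3: 3 − 3 = 0
  item 4: 3 − 2 = 1
  item 5: 3 − 1 = 2
  item 6: 3 − 3 = 0
  item 7: 3
  item 8: 3 − 3 = 0
  item 9: 0
Total = 3 + 0 + 0 + 1 + 2 + 0 + 3 + 0 + 0 = 9

9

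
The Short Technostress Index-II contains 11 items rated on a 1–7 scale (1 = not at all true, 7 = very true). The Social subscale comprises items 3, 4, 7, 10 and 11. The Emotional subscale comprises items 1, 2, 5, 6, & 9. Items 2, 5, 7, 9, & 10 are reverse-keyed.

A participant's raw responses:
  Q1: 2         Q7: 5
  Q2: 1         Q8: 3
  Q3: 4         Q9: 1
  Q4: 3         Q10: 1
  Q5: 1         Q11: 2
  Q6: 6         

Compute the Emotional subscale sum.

29

Emotional items: 1, 2, 5, 6, 9.
Of these, items 2, 5 and 9 are reverse-keyed; on a 1–7 scale, reversed = 8 − raw.
  item 1: 2
  item 2: 8 − 1 = 7
  item 5: 8 − 1 = 7
  item 6: 6
  item 9: 8 − 1 = 7
Sum = 2 + 7 + 7 + 6 + 7 = 29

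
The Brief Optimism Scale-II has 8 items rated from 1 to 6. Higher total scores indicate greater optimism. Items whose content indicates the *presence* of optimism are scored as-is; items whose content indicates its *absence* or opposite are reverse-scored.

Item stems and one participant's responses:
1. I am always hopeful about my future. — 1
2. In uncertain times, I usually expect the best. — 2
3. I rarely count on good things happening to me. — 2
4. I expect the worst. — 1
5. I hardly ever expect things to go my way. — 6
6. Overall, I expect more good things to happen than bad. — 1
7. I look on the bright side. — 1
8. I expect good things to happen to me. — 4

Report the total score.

Items 3, 4, 5 describe the absence/opposite of optimism → reverse-score.
reversed = (1+6) − raw = 7 − raw.
  item 1: 1
  item 2: 2
  item 3: 7 − 2 = 5
  item 4: 7 − 1 = 6
  item 5: 7 − 6 = 1
  item 6: 1
  item 7: 1
  item 8: 4
Total = 1 + 2 + 5 + 6 + 1 + 1 + 1 + 4 = 21

21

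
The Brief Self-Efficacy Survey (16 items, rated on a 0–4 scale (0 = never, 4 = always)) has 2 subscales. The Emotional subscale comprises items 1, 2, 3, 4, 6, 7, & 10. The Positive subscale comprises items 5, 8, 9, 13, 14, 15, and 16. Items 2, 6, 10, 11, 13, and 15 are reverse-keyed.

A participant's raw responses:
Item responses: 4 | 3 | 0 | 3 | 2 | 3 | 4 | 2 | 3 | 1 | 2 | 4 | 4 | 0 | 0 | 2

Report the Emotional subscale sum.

Emotional items: 1, 2, 3, 4, 6, 7, 10.
Of these, items 2, 6 and 10 are reverse-keyed; reverse-coded value = 4 − response.
  item 1: 4
  item 2: 4 − 3 = 1
  item 3: 0
  item 4: 3
  item 6: 4 − 3 = 1
  item 7: 4
  item 10: 4 − 1 = 3
Sum = 4 + 1 + 0 + 3 + 1 + 4 + 3 = 16

16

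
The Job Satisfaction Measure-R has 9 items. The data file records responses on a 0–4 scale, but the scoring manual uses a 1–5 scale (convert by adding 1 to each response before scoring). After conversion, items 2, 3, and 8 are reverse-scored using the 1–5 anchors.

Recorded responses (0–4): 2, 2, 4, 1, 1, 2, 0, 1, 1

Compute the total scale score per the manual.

Convert to 1–5: 3, 3, 5, 2, 2, 3, 1, 2, 2
Reverse-coded (reversed = (1+5) − raw = 6 − raw):
  item 2: 6 − 3 = 3
  item 3: 6 − 5 = 1
  item 8: 6 − 2 = 4
Scored: 3, 3, 1, 2, 2, 3, 1, 4, 2
Total = 21

21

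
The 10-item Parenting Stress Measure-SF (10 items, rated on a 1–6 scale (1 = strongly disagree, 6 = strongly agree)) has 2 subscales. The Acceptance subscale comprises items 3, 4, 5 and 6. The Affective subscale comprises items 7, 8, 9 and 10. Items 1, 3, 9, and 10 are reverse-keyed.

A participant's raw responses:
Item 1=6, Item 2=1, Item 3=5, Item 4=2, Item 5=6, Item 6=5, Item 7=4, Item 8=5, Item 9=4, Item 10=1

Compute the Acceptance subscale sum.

Acceptance items: 3, 4, 5, 6.
Of these, item 3 is reverse-keyed; reverse-coded value = 7 − response.
  item 3: 7 − 5 = 2
  item 4: 2
  item 5: 6
  item 6: 5
Sum = 2 + 2 + 6 + 5 = 15

15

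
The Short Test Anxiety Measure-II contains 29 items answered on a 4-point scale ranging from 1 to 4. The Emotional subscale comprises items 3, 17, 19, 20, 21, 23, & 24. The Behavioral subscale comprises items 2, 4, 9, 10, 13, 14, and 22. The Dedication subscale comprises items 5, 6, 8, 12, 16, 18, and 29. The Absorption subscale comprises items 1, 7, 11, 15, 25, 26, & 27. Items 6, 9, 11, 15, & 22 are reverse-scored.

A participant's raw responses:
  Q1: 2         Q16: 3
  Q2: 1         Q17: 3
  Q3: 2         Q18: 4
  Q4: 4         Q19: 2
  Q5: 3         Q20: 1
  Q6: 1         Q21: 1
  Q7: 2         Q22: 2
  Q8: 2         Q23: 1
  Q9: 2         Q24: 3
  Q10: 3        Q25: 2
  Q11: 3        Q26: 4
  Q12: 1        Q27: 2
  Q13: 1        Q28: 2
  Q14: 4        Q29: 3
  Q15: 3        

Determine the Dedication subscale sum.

20

Dedication items: 5, 6, 8, 12, 16, 18, 29.
Of these, item 6 is reverse-scored; reversed = (1+4) − raw = 5 − raw.
  item 5: 3
  item 6: 5 − 1 = 4
  item 8: 2
  item 12: 1
  item 16: 3
  item 18: 4
  item 29: 3
Sum = 3 + 4 + 2 + 1 + 3 + 4 + 3 = 20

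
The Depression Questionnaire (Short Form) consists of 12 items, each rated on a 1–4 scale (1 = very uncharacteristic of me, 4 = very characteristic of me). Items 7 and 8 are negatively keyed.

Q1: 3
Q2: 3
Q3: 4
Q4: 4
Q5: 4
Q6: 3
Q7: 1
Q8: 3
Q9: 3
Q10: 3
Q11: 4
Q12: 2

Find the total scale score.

39

Reverse-coded items (reversed = (1+4) − raw = 5 − raw):
  item 7: 5 − 1 = 4
  item 8: 5 − 3 = 2
Scored items: 3, 3, 4, 4, 4, 3, 4, 2, 3, 3, 4, 2
Total = 3 + 3 + 4 + 4 + 4 + 3 + 4 + 2 + 3 + 3 + 4 + 2 = 39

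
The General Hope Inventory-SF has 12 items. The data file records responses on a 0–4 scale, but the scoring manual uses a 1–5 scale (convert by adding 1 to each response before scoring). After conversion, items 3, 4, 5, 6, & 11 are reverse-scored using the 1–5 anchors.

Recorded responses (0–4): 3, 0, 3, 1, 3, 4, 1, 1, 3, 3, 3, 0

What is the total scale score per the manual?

29

Convert to 1–5: 4, 1, 4, 2, 4, 5, 2, 2, 4, 4, 4, 1
Reverse-coded (reversed = (1+5) − raw = 6 − raw):
  item 3: 6 − 4 = 2
  item 4: 6 − 2 = 4
  item 5: 6 − 4 = 2
  item 6: 6 − 5 = 1
  item 11: 6 − 4 = 2
Scored: 4, 1, 2, 4, 2, 1, 2, 2, 4, 4, 2, 1
Total = 29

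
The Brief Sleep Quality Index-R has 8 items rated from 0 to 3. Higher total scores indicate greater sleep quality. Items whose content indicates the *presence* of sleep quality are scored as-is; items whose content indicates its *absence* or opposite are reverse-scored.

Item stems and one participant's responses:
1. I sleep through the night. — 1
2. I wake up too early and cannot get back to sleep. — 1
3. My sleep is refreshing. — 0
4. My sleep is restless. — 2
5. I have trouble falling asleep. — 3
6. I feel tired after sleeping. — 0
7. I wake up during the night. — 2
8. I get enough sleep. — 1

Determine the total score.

9

Items 2, 4, 5, 6, 7 describe the absence/opposite of sleep quality → reverse-score.
reversed = (0+3) − raw = 3 − raw.
  item 1: 1
  item 2: 3 − 1 = 2
  item 3: 0
  item 4: 3 − 2 = 1
  item 5: 3 − 3 = 0
  item 6: 3 − 0 = 3
  item 7: 3 − 2 = 1
  item 8: 1
Total = 1 + 2 + 0 + 1 + 0 + 3 + 1 + 1 = 9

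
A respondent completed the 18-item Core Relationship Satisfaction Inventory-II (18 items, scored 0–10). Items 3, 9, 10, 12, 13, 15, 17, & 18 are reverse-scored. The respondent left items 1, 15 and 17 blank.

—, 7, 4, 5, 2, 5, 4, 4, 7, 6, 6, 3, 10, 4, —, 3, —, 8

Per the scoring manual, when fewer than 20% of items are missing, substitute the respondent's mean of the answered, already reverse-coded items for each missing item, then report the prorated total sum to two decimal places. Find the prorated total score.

Reverse-coded (reversed = (0+10) − raw = 10 − raw):
  item 3: 10 − 4 = 6
  item 9: 10 − 7 = 3
  item 10: 10 − 6 = 4
  item 12: 10 − 3 = 7
  item 13: 10 − 10 = 0
  item 18: 10 − 8 = 2
Completed scored items (15 of 18): 7, 6, 5, 2, 5, 4, 4, 3, 4, 6, 7, 0, 4, 3, 2; sum = 62.
Person mean = 62 / 15 ≈ 4.1333
Prorated total = (62 / 15) × 18 = 74.40 (to 2 dp)

74.40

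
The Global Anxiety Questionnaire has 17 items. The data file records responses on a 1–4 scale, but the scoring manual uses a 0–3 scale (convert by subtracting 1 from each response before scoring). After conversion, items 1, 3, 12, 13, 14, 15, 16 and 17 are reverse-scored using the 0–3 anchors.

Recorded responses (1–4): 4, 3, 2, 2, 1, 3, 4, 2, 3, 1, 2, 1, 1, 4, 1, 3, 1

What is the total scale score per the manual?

Convert to 0–3: 3, 2, 1, 1, 0, 2, 3, 1, 2, 0, 1, 0, 0, 3, 0, 2, 0
Reverse-coded (on a 0–3 scale, reversed = 3 − raw):
  item 1: 3 − 3 = 0
  item 3: 3 − 1 = 2
  item 12: 3 − 0 = 3
  item 13: 3 − 0 = 3
  item 14: 3 − 3 = 0
  item 15: 3 − 0 = 3
  item 16: 3 − 2 = 1
  item 17: 3 − 0 = 3
Scored: 0, 2, 2, 1, 0, 2, 3, 1, 2, 0, 1, 3, 3, 0, 3, 1, 3
Total = 27

27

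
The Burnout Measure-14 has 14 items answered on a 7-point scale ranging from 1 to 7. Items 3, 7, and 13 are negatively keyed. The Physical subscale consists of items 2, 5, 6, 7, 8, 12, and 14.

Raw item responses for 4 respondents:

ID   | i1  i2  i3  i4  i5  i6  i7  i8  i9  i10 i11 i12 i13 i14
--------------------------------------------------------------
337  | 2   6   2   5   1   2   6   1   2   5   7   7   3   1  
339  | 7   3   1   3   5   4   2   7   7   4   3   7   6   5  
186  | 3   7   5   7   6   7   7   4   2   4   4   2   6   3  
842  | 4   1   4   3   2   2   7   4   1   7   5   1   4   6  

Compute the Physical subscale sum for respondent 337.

Respondent 337 raw: 2, 6, 2, 5, 1, 2, 6, 1, 2, 5, 7, 7, 3, 1.
Physical items: 2, 5, 6, 7, 8, 12, 14.
Reverse-coded (on a 1–7 scale, reversed = 8 − raw):
  item 2: 6
  item 5: 1
  item 6: 2
  item 7: 8 − 6 = 2
  item 8: 1
  item 12: 7
  item 14: 1
Sum = 6 + 1 + 2 + 2 + 1 + 7 + 1 = 20

20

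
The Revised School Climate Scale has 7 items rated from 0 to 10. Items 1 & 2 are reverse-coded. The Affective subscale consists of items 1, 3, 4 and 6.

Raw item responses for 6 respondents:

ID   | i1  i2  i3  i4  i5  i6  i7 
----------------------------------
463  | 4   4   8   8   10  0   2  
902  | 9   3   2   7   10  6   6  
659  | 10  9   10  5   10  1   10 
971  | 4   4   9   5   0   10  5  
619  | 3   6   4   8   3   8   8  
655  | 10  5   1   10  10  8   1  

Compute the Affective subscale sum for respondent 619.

27

Respondent 619 raw: 3, 6, 4, 8, 3, 8, 8.
Affective items: 1, 3, 4, 6.
Reverse-coded (reversed = (0+10) − raw = 10 − raw):
  item 1: 10 − 3 = 7
  item 3: 4
  item 4: 8
  item 6: 8
Sum = 7 + 4 + 8 + 8 = 27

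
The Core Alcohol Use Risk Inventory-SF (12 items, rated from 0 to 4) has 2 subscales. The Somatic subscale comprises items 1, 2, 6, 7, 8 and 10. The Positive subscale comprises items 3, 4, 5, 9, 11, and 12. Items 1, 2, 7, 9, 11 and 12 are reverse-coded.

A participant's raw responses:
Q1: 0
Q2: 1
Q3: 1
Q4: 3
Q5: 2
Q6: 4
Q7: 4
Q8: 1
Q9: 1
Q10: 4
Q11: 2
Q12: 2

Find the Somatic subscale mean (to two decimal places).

Somatic items: 1, 2, 6, 7, 8, 10.
Of these, items 1, 2 and 7 are reverse-coded; reverse-coded value = 4 − response.
  item 1: 4 − 0 = 4
  item 2: 4 − 1 = 3
  item 6: 4
  item 7: 4 − 4 = 0
  item 8: 1
  item 10: 4
Sum = 4 + 3 + 4 + 0 + 1 + 4 = 16
Mean = 16 / 6 = 2.67

2.67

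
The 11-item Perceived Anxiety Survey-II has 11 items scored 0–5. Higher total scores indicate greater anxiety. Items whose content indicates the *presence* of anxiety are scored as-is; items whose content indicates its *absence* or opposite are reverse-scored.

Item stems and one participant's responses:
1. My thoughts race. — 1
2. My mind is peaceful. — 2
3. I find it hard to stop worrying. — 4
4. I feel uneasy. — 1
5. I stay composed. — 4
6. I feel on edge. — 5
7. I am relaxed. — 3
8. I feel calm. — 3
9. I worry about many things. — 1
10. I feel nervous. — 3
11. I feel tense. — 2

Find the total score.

Items 2, 5, 7, 8 describe the absence/opposite of anxiety → reverse-score.
reverse-coded value = 5 − response.
  item 1: 1
  item 2: 5 − 2 = 3
  item 3: 4
  item 4: 1
  item 5: 5 − 4 = 1
  item 6: 5
  item 7: 5 − 3 = 2
  item 8: 5 − 3 = 2
  item 9: 1
  item 10: 3
  item 11: 2
Total = 1 + 3 + 4 + 1 + 1 + 5 + 2 + 2 + 1 + 3 + 2 = 25

25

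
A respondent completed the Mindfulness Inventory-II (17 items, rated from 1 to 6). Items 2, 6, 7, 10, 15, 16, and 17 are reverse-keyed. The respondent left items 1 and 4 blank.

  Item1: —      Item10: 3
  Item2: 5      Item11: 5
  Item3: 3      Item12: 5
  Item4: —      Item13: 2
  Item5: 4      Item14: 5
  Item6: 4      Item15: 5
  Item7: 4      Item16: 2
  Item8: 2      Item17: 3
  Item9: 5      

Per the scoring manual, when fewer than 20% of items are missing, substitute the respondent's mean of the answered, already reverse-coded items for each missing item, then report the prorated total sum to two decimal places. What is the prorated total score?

Reverse-coded (reversed = (1+6) − raw = 7 − raw):
  item 2: 7 − 5 = 2
  item 6: 7 − 4 = 3
  item 7: 7 − 4 = 3
  item 10: 7 − 3 = 4
  item 15: 7 − 5 = 2
  item 16: 7 − 2 = 5
  item 17: 7 − 3 = 4
Completed scored items (15 of 17): 2, 3, 4, 3, 3, 2, 5, 4, 5, 5, 2, 5, 2, 5, 4; sum = 54.
Person mean = 54 / 15 ≈ 3.6000
Prorated total = (54 / 15) × 17 = 61.20 (to 2 dp)

61.20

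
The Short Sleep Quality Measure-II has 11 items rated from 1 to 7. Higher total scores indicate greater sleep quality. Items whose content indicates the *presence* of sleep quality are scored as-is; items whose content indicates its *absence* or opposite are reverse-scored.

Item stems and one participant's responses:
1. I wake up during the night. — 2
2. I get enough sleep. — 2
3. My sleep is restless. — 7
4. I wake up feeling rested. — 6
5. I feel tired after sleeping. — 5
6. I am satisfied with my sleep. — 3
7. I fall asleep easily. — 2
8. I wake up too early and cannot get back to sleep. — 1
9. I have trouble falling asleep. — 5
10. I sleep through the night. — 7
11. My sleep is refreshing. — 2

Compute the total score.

42

Items 1, 3, 5, 8, 9 describe the absence/opposite of sleep quality → reverse-score.
reversed = (1+7) − raw = 8 − raw.
  item 1: 8 − 2 = 6
  item 2: 2
  item 3: 8 − 7 = 1
  item 4: 6
  item 5: 8 − 5 = 3
  item 6: 3
  item 7: 2
  item 8: 8 − 1 = 7
  item 9: 8 − 5 = 3
  item 10: 7
  item 11: 2
Total = 6 + 2 + 1 + 6 + 3 + 3 + 2 + 7 + 3 + 7 + 2 = 42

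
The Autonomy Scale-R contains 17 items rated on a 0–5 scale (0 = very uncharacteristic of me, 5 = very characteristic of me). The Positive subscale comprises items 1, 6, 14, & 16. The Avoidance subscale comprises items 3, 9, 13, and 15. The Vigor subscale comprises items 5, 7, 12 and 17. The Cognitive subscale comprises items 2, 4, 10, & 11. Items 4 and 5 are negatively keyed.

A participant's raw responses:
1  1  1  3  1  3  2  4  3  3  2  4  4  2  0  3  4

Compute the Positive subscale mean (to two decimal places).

Positive items: 1, 6, 14, 16.
  item 1: 1
  item 6: 3
  item 14: 2
  item 16: 3
Sum = 1 + 3 + 2 + 3 = 9
Mean = 9 / 4 = 2.25

2.25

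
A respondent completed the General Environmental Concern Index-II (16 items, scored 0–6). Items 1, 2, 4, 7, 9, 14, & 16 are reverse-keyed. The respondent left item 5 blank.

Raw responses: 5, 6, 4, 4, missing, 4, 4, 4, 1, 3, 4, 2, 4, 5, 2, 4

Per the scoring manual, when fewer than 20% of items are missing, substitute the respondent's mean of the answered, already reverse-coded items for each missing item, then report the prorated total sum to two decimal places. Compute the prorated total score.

Reverse-coded (on a 0–6 scale, reversed = 6 − raw):
  item 1: 6 − 5 = 1
  item 2: 6 − 6 = 0
  item 4: 6 − 4 = 2
  item 7: 6 − 4 = 2
  item 9: 6 − 1 = 5
  item 14: 6 − 5 = 1
  item 16: 6 − 4 = 2
Completed scored items (15 of 16): 1, 0, 4, 2, 4, 2, 4, 5, 3, 4, 2, 4, 1, 2, 2; sum = 40.
Person mean = 40 / 15 ≈ 2.6667
Prorated total = (40 / 15) × 16 = 42.67 (to 2 dp)

42.67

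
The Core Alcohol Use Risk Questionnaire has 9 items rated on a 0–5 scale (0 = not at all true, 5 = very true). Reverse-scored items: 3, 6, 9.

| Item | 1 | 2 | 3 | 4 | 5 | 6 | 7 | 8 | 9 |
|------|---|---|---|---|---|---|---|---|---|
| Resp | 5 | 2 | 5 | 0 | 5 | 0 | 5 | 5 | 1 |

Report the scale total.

31

Reversing items 3, 6 and 9 with 5 − raw:
Total = 5 + 2 + (5−5) + 0 + 5 + (5−0) + 5 + 5 + (5−1)
      = 5 + 2 + 0 + 0 + 5 + 5 + 5 + 5 + 4 = 31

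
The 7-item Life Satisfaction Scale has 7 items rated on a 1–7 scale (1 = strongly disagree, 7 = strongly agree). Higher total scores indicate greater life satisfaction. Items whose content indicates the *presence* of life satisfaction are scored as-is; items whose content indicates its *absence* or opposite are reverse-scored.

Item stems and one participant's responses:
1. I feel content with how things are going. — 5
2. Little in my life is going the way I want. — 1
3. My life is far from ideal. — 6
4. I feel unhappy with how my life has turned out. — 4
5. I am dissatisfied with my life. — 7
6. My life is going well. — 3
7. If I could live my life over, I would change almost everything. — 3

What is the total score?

27

Items 2, 3, 4, 5, 7 describe the absence/opposite of life satisfaction → reverse-score.
reversed = (1+7) − raw = 8 − raw.
  item 1: 5
  item 2: 8 − 1 = 7
  item 3: 8 − 6 = 2
  item 4: 8 − 4 = 4
  item 5: 8 − 7 = 1
  item 6: 3
  item 7: 8 − 3 = 5
Total = 5 + 7 + 2 + 4 + 1 + 3 + 5 = 27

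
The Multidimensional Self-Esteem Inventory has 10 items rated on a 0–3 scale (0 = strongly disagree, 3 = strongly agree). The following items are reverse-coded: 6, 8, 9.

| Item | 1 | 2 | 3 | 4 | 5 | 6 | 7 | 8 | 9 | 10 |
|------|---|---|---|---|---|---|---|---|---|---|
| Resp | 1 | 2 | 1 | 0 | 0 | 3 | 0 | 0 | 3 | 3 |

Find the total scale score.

Apply reverse scoring (reversed = (0+3) − raw = 3 − raw):
  item 6: 3 − 3 = 0
  item 8: 3 − 0 = 3
  item 9: 3 − 3 = 0
Scored responses: 1, 2, 1, 0, 0, 0, 0, 3, 0, 3
Total = 1 + 2 + 1 + 0 + 0 + 0 + 0 + 3 + 0 + 3 = 10

10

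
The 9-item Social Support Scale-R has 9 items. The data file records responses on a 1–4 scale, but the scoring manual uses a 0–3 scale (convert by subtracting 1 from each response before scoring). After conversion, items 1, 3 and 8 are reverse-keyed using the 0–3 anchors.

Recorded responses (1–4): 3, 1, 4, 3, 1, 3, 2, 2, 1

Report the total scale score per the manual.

8

Convert to 0–3: 2, 0, 3, 2, 0, 2, 1, 1, 0
Reverse-coded (reverse-coded value = 3 − response):
  item 1: 3 − 2 = 1
  item 3: 3 − 3 = 0
  item 8: 3 − 1 = 2
Scored: 1, 0, 0, 2, 0, 2, 1, 2, 0
Total = 8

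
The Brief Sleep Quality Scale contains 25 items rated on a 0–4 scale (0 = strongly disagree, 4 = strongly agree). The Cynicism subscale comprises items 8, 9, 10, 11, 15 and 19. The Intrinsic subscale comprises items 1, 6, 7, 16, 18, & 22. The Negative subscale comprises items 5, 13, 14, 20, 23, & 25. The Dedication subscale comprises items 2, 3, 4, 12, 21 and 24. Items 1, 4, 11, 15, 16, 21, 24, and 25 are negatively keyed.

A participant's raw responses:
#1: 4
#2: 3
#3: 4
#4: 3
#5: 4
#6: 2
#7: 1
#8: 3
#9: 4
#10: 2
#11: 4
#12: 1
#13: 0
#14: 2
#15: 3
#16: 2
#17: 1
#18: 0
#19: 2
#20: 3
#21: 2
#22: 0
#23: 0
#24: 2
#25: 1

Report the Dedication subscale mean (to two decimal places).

2.17

Dedication items: 2, 3, 4, 12, 21, 24.
Of these, items 4, 21 and 24 are negatively keyed; on a 0–4 scale, reversed = 4 − raw.
  item 2: 3
  item 3: 4
  item 4: 4 − 3 = 1
  item 12: 1
  item 21: 4 − 2 = 2
  item 24: 4 − 2 = 2
Sum = 3 + 4 + 1 + 1 + 2 + 2 = 13
Mean = 13 / 6 = 2.17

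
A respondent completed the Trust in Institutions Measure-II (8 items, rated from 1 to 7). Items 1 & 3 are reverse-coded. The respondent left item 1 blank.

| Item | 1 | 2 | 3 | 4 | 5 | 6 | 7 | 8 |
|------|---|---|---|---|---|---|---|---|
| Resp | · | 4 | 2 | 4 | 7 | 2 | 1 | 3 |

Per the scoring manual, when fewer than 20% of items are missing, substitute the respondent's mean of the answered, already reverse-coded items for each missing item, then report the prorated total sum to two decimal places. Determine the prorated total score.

Reverse-coded (on a 1–7 scale, reversed = 8 − raw):
  item 3: 8 − 2 = 6
Completed scored items (7 of 8): 4, 6, 4, 7, 2, 1, 3; sum = 27.
Person mean = 27 / 7 ≈ 3.8571
Prorated total = (27 / 7) × 8 = 30.86 (to 2 dp)

30.86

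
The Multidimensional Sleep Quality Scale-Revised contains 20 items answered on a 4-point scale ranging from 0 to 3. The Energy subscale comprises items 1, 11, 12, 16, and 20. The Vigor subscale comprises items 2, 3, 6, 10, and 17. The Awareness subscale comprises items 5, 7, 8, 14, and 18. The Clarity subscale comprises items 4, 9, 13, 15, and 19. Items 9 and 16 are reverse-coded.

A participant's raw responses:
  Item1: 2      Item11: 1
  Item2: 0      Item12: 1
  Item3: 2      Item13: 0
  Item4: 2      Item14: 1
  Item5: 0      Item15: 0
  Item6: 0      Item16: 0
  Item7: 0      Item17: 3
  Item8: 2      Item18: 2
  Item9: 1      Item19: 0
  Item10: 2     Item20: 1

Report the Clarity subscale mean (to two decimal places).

0.80

Clarity items: 4, 9, 13, 15, 19.
Of these, item 9 is reverse-coded; on a 0–3 scale, reversed = 3 − raw.
  item 4: 2
  item 9: 3 − 1 = 2
  item 13: 0
  item 15: 0
  item 19: 0
Sum = 2 + 2 + 0 + 0 + 0 = 4
Mean = 4 / 5 = 0.80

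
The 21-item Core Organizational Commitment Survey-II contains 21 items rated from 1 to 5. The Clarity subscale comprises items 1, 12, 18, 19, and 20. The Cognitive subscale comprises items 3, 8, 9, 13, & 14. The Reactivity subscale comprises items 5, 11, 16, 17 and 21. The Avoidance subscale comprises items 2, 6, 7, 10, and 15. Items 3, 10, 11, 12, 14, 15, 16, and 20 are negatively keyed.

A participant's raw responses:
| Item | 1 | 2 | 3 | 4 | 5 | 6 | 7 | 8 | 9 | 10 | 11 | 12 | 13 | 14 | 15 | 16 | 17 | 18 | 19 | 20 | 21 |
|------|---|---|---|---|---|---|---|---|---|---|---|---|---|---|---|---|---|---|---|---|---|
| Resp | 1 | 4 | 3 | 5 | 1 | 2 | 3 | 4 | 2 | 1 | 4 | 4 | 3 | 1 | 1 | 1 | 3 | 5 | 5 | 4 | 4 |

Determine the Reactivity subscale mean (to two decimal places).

3.00

Reactivity items: 5, 11, 16, 17, 21.
Of these, items 11 and 16 are negatively keyed; reverse-coded value = 6 − response.
  item 5: 1
  item 11: 6 − 4 = 2
  item 16: 6 − 1 = 5
  item 17: 3
  item 21: 4
Sum = 1 + 2 + 5 + 3 + 4 = 15
Mean = 15 / 5 = 3.00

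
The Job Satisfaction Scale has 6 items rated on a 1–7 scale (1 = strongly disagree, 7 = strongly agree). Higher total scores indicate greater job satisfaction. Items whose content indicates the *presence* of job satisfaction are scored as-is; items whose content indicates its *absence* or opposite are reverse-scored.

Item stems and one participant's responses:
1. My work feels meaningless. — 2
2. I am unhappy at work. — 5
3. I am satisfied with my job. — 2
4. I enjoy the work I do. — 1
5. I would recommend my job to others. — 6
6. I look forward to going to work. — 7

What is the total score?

25

Items 1, 2 describe the absence/opposite of job satisfaction → reverse-score.
reversed = (1+7) − raw = 8 − raw.
  item 1: 8 − 2 = 6
  item 2: 8 − 5 = 3
  item 3: 2
  item 4: 1
  item 5: 6
  item 6: 7
Total = 6 + 3 + 2 + 1 + 6 + 7 = 25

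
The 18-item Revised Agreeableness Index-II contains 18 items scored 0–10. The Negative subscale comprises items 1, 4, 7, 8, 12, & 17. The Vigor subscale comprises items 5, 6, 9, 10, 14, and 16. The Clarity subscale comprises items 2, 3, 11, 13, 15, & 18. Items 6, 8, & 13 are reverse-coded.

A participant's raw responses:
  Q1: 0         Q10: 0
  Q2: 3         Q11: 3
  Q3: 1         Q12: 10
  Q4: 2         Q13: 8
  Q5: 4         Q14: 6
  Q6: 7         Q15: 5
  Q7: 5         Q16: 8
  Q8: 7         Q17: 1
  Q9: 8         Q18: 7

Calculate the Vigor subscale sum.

29

Vigor items: 5, 6, 9, 10, 14, 16.
Of these, item 6 is reverse-coded; reversed = (0+10) − raw = 10 − raw.
  item 5: 4
  item 6: 10 − 7 = 3
  item 9: 8
  item 10: 0
  item 14: 6
  item 16: 8
Sum = 4 + 3 + 8 + 0 + 6 + 8 = 29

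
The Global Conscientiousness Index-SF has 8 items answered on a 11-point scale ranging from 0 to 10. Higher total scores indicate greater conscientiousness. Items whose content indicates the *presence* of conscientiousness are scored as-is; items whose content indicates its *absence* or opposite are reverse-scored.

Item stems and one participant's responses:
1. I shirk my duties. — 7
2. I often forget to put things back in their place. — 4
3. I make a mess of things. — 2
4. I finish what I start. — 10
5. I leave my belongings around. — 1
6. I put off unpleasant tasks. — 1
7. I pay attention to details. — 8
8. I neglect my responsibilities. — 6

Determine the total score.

Items 1, 2, 3, 5, 6, 8 describe the absence/opposite of conscientiousness → reverse-score.
reverse-coded value = 10 − response.
  item 1: 10 − 7 = 3
  item 2: 10 − 4 = 6
  item 3: 10 − 2 = 8
  item 4: 10
  item 5: 10 − 1 = 9
  item 6: 10 − 1 = 9
  item 7: 8
  item 8: 10 − 6 = 4
Total = 3 + 6 + 8 + 10 + 9 + 9 + 8 + 4 = 57

57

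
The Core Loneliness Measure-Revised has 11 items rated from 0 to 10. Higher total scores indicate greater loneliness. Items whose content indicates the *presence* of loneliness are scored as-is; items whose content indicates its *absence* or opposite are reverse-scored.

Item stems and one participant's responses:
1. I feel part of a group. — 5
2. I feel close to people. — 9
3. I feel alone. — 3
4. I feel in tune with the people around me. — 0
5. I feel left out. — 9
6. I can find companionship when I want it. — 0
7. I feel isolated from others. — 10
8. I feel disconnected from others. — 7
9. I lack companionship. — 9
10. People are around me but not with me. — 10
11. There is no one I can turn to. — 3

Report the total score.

Items 1, 2, 4, 6 describe the absence/opposite of loneliness → reverse-score.
reverse-coded value = 10 − response.
  item 1: 10 − 5 = 5
  item 2: 10 − 9 = 1
  item 3: 3
  item 4: 10 − 0 = 10
  item 5: 9
  item 6: 10 − 0 = 10
  item 7: 10
  item 8: 7
  item 9: 9
  item 10: 10
  item 11: 3
Total = 5 + 1 + 3 + 10 + 9 + 10 + 10 + 7 + 9 + 10 + 3 = 77

77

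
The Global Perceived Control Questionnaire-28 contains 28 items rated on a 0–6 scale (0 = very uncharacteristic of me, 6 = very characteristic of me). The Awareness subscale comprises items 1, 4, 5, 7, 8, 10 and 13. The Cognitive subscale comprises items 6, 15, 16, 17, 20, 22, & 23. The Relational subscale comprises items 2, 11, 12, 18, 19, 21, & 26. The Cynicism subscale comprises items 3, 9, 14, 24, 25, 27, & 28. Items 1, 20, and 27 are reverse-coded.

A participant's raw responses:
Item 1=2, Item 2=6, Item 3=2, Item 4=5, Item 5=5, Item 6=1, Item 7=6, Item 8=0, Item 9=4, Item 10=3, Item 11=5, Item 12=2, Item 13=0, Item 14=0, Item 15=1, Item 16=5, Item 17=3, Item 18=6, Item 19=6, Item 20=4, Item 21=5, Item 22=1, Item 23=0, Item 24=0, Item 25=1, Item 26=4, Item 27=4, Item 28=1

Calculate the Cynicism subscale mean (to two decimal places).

1.43

Cynicism items: 3, 9, 14, 24, 25, 27, 28.
Of these, item 27 is reverse-coded; reversed = (0+6) − raw = 6 − raw.
  item 3: 2
  item 9: 4
  item 14: 0
  item 24: 0
  item 25: 1
  item 27: 6 − 4 = 2
  item 28: 1
Sum = 2 + 4 + 0 + 0 + 1 + 2 + 1 = 10
Mean = 10 / 7 = 1.43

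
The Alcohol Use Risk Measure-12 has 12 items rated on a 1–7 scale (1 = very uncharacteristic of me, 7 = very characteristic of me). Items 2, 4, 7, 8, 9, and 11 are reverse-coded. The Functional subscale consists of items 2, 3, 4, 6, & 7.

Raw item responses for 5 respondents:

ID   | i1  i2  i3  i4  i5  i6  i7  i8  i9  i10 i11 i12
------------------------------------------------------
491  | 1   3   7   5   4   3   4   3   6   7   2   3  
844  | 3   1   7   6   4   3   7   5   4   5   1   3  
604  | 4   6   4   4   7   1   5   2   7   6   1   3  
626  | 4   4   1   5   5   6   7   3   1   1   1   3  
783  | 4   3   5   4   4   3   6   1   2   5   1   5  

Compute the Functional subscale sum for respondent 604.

Respondent 604 raw: 4, 6, 4, 4, 7, 1, 5, 2, 7, 6, 1, 3.
Functional items: 2, 3, 4, 6, 7.
Reverse-coded (on a 1–7 scale, reversed = 8 − raw):
  item 2: 8 − 6 = 2
  item 3: 4
  item 4: 8 − 4 = 4
  item 6: 1
  item 7: 8 − 5 = 3
Sum = 2 + 4 + 4 + 1 + 3 = 14

14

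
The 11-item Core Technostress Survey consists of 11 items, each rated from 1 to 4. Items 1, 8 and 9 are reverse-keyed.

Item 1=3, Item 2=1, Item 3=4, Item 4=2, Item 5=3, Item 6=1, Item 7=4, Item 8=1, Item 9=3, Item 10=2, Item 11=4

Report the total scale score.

Raw sum = 28. Reverse-keyed items: 1, 8, 9; their raw sum = 7.
Each reversal replaces raw with 5 − raw, changing the total by 5 − 2·raw per item.
Total = 28 + 3·5 − 2·7 = 28 + 15 − 14 = 29

29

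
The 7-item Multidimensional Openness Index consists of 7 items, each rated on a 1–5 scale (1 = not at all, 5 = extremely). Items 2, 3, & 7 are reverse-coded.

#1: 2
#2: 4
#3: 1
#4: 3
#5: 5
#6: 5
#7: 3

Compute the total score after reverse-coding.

Reverse-coded items (on a 1–5 scale, reversed = 6 − raw):
  item 2: 6 − 4 = 2
  item 3: 6 − 1 = 5
  item 7: 6 − 3 = 3
Scored responses: 2, 2, 5, 3, 5, 5, 3
Total = 2 + 2 + 5 + 3 + 5 + 5 + 3 = 25

25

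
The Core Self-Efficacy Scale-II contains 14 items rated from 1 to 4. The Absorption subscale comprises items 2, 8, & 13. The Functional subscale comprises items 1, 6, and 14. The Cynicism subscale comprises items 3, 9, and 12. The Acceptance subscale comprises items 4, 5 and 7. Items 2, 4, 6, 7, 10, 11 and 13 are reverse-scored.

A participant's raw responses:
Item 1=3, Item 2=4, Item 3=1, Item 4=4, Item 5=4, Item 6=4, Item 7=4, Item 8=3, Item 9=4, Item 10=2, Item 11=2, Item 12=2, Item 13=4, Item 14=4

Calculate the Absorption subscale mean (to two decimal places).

1.67

Absorption items: 2, 8, 13.
Of these, items 2 and 13 are reverse-scored; on a 1–4 scale, reversed = 5 − raw.
  item 2: 5 − 4 = 1
  item 8: 3
  item 13: 5 − 4 = 1
Sum = 1 + 3 + 1 = 5
Mean = 5 / 3 = 1.67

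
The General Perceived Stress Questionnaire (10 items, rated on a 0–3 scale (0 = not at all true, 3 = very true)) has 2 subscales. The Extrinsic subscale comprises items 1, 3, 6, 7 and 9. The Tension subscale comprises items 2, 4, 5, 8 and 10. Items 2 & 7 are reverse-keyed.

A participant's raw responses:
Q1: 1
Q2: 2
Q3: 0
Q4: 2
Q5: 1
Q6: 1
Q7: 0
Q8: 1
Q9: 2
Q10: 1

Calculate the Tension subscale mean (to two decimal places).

Tension items: 2, 4, 5, 8, 10.
Of these, item 2 is reverse-keyed; reversed = (0+3) − raw = 3 − raw.
  item 2: 3 − 2 = 1
  item 4: 2
  item 5: 1
  item 8: 1
  item 10: 1
Sum = 1 + 2 + 1 + 1 + 1 = 6
Mean = 6 / 5 = 1.20

1.20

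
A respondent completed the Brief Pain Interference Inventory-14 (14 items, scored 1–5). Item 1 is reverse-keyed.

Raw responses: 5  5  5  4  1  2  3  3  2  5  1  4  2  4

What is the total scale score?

42

Apply reverse scoring (on a 1–5 scale, reversed = 6 − raw):
  item 1: 6 − 5 = 1
Scored responses: 1, 5, 5, 4, 1, 2, 3, 3, 2, 5, 1, 4, 2, 4
Total = 1 + 5 + 5 + 4 + 1 + 2 + 3 + 3 + 2 + 5 + 1 + 4 + 2 + 4 = 42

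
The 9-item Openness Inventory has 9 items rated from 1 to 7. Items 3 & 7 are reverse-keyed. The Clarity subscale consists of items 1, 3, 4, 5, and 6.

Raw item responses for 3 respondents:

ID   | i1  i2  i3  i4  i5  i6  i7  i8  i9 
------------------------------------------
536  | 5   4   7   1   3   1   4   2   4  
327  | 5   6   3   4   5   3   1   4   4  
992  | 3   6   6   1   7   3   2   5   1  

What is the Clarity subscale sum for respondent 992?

Respondent 992 raw: 3, 6, 6, 1, 7, 3, 2, 5, 1.
Clarity items: 1, 3, 4, 5, 6.
Reverse-coded (reverse-coded value = 8 − response):
  item 1: 3
  item 3: 8 − 6 = 2
  item 4: 1
  item 5: 7
  item 6: 3
Sum = 3 + 2 + 1 + 7 + 3 = 16

16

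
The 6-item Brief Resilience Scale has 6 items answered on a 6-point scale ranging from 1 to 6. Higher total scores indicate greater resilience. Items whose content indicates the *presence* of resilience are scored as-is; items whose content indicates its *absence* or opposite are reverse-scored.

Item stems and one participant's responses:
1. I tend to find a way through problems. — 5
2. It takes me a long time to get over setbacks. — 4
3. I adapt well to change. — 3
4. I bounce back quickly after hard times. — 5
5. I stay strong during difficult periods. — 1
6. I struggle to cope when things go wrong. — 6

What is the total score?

Items 2, 6 describe the absence/opposite of resilience → reverse-score.
reverse-coded value = 7 − response.
  item 1: 5
  item 2: 7 − 4 = 3
  item 3: 3
  item 4: 5
  item 5: 1
  item 6: 7 − 6 = 1
Total = 5 + 3 + 3 + 5 + 1 + 1 = 18

18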